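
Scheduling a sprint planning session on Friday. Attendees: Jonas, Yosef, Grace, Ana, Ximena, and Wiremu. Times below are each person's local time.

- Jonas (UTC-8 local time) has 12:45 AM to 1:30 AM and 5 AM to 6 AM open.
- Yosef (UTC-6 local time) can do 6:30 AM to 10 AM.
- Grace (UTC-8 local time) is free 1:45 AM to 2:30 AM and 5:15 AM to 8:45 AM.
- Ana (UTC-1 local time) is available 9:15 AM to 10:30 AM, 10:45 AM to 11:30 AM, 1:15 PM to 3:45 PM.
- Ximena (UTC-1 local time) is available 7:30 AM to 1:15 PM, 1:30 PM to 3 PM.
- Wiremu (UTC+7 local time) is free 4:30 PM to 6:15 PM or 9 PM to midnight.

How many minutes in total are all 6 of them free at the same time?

0

Jonas in UTC: 08:45-09:30, 13:00-14:00 (add 8h to convert from UTC-8).
Yosef in UTC: 12:30-16:00 (add 6h to convert from UTC-6).
Grace in UTC: 09:45-10:30, 13:15-16:45 (add 8h to convert from UTC-8).
Ana in UTC: 10:15-11:30, 11:45-12:30, 14:15-16:45 (add 1h to convert from UTC-1).
Ximena in UTC: 08:30-14:15, 14:30-16:00 (add 1h to convert from UTC-1).
Wiremu in UTC: 09:30-11:15, 14:00-17:00 (subtract 7h to convert from UTC+7).
Jonas ∩ Yosef: 13:00-14:00.
Jonas ∩ Yosef ∩ Grace: 13:15-14:00.
Jonas ∩ Yosef ∩ Grace ∩ Ana: ∅.
Jonas ∩ Yosef ∩ Grace ∩ Ana ∩ Ximena: ∅.
Jonas ∩ Yosef ∩ Grace ∩ Ana ∩ Ximena ∩ Wiremu: ∅.
There is no time when everyone is free.
There is no common window, so the total is 0 minutes.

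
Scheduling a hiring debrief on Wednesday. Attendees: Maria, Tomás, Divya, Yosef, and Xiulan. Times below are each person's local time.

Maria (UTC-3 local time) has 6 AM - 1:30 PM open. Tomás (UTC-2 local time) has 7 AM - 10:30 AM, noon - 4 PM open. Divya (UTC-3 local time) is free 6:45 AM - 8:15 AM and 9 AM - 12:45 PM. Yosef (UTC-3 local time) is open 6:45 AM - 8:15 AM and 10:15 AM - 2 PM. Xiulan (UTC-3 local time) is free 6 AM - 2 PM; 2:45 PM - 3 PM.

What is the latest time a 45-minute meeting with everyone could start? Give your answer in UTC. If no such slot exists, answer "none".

15:00

Maria in UTC: 09:00-16:30 (add 3h to convert from UTC-3).
Tomás in UTC: 09:00-12:30, 14:00-18:00 (add 2h to convert from UTC-2).
Divya in UTC: 09:45-11:15, 12:00-15:45 (add 3h to convert from UTC-3).
Yosef in UTC: 09:45-11:15, 13:15-17:00 (add 3h to convert from UTC-3).
Xiulan in UTC: 09:00-17:00, 17:45-18:00 (add 3h to convert from UTC-3).
Maria ∩ Tomás: 09:00-12:30, 14:00-16:30.
Maria ∩ Tomás ∩ Divya: 09:45-11:15, 12:00-12:30, 14:00-15:45.
Maria ∩ Tomás ∩ Divya ∩ Yosef: 09:45-11:15, 14:00-15:45.
Maria ∩ Tomás ∩ Divya ∩ Yosef ∩ Xiulan: 09:45-11:15, 14:00-15:45.
So the common availability across everyone is 09:45-11:15, 14:00-15:45.
The last common window of at least 45 minutes is 14:00-15:45; a 45-minute meeting can start as late as 15:00 and still end by 15:45.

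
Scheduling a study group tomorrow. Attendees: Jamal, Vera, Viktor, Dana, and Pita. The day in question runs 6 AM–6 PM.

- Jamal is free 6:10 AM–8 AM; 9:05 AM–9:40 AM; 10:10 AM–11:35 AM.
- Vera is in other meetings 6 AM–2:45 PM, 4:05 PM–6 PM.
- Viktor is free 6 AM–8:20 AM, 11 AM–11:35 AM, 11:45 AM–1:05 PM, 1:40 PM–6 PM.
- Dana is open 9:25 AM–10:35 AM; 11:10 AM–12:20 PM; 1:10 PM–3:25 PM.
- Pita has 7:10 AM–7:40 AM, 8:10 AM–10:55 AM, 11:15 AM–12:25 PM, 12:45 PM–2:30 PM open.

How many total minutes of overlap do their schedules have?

Jamal free: 06:10-08:00, 09:05-09:40, 10:10-11:35.
Vera free: 14:45-16:05 (invert busy blocks within the working day).
Viktor free: 06:00-08:20, 11:00-11:35, 11:45-13:05, 13:40-18:00.
Dana free: 09:25-10:35, 11:10-12:20, 13:10-15:25.
Pita free: 07:10-07:40, 08:10-10:55, 11:15-12:25, 12:45-14:30.
Jamal ∩ Vera: ∅.
Jamal ∩ Vera ∩ Viktor: ∅.
Jamal ∩ Vera ∩ Viktor ∩ Dana: ∅.
Jamal ∩ Vera ∩ Viktor ∩ Dana ∩ Pita: ∅.
There is no time when everyone is free.
There is no common window, so the total is 0 minutes.

0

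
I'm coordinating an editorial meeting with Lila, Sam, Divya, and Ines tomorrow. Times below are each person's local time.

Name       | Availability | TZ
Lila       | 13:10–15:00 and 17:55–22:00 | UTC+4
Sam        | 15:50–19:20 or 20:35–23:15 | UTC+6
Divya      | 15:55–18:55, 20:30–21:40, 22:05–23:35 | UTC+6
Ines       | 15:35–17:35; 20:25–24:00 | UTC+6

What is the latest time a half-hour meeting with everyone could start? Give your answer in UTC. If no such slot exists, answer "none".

Lila in UTC: 09:10-11:00, 13:55-18:00 (subtract 4h to convert from UTC+4).
Sam in UTC: 09:50-13:20, 14:35-17:15 (subtract 6h to convert from UTC+6).
Divya in UTC: 09:55-12:55, 14:30-15:40, 16:05-17:35 (subtract 6h to convert from UTC+6).
Ines in UTC: 09:35-11:35, 14:25-18:00 (subtract 6h to convert from UTC+6).
Lila ∩ Sam: 09:50-11:00, 14:35-17:15.
Lila ∩ Sam ∩ Divya: 09:55-11:00, 14:35-15:40, 16:05-17:15.
Lila ∩ Sam ∩ Divya ∩ Ines: 09:55-11:00, 14:35-15:40, 16:05-17:15.
The last common window of at least 30 minutes is 16:05-17:15; a 30-minute meeting can start as late as 16:45 and still end by 17:15.

16:45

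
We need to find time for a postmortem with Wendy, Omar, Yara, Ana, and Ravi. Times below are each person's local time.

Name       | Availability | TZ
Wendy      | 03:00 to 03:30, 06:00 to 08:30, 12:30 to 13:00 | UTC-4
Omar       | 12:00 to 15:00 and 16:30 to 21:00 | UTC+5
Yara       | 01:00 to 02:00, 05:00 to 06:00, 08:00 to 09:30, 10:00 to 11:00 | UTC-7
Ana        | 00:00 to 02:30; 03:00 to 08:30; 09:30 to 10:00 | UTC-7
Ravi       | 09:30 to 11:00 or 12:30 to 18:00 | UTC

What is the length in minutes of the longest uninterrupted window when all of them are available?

Wendy in UTC: 07:00-07:30, 10:00-12:30, 16:30-17:00 (add 4h to convert from UTC-4).
Omar in UTC: 07:00-10:00, 11:30-16:00 (subtract 5h to convert from UTC+5).
Yara in UTC: 08:00-09:00, 12:00-13:00, 15:00-16:30, 17:00-18:00 (add 7h to convert from UTC-7).
Ana in UTC: 07:00-09:30, 10:00-15:30, 16:30-17:00 (add 7h to convert from UTC-7).
Ravi in UTC: 09:30-11:00, 12:30-18:00.
Wendy ∩ Omar: 07:00-07:30, 11:30-12:30.
Wendy ∩ Omar ∩ Yara: 12:00-12:30.
Wendy ∩ Omar ∩ Yara ∩ Ana: 12:00-12:30.
Wendy ∩ Omar ∩ Yara ∩ Ana ∩ Ravi: ∅.
There is no time when everyone is free.
No common window exists, so the longest block is 0 minutes.

0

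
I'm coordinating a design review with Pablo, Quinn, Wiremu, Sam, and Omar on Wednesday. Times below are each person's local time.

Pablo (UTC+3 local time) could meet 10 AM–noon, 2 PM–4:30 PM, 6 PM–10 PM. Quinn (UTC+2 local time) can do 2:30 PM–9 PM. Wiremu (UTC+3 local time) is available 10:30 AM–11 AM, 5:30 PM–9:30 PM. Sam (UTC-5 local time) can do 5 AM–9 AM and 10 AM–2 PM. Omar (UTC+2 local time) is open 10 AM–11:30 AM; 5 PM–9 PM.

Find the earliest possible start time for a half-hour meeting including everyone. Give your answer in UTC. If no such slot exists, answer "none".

15:00

Pablo in UTC: 07:00-09:00, 11:00-13:30, 15:00-19:00 (subtract 3h to convert from UTC+3).
Quinn in UTC: 12:30-19:00 (subtract 2h to convert from UTC+2).
Wiremu in UTC: 07:30-08:00, 14:30-18:30 (subtract 3h to convert from UTC+3).
Sam in UTC: 10:00-14:00, 15:00-19:00 (add 5h to convert from UTC-5).
Omar in UTC: 08:00-09:30, 15:00-19:00 (subtract 2h to convert from UTC+2).
Pablo ∩ Quinn: 12:30-13:30, 15:00-19:00.
Pablo ∩ Quinn ∩ Wiremu: 15:00-18:30.
Pablo ∩ Quinn ∩ Wiremu ∩ Sam: 15:00-18:30.
Pablo ∩ Quinn ∩ Wiremu ∩ Sam ∩ Omar: 15:00-18:30.
So the common availability across everyone is 15:00-18:30.
The first common window of at least 30 minutes is 15:00-18:30, so the earliest start is 15:00.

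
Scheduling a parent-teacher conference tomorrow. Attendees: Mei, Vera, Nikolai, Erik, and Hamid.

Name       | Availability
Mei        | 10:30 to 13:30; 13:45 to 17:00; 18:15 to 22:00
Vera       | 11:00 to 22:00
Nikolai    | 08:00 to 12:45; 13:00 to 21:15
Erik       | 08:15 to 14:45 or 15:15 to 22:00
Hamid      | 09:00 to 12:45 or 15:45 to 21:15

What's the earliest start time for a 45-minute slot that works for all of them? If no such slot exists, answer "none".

11:00

Mei ∩ Vera: 11:00-13:30, 13:45-17:00, 18:15-22:00.
Mei ∩ Vera ∩ Nikolai: 11:00-12:45, 13:00-13:30, 13:45-17:00, 18:15-21:15.
Mei ∩ Vera ∩ Nikolai ∩ Erik: 11:00-12:45, 13:00-13:30, 13:45-14:45, 15:15-17:00, 18:15-21:15.
Mei ∩ Vera ∩ Nikolai ∩ Erik ∩ Hamid: 11:00-12:45, 15:45-17:00, 18:15-21:15.
The first common window of at least 45 minutes is 11:00-12:45, so the earliest start is 11:00.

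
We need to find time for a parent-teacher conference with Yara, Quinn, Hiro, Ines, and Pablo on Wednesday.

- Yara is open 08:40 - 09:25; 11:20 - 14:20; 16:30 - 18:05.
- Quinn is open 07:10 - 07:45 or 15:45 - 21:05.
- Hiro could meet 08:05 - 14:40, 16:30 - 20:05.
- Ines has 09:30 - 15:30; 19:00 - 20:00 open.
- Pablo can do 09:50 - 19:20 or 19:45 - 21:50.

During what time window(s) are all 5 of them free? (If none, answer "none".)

Yara ∩ Quinn: 16:30-18:05.
Yara ∩ Quinn ∩ Hiro: 16:30-18:05.
Yara ∩ Quinn ∩ Hiro ∩ Ines: ∅.
Yara ∩ Quinn ∩ Hiro ∩ Ines ∩ Pablo: ∅.
There is no time when everyone is free.

none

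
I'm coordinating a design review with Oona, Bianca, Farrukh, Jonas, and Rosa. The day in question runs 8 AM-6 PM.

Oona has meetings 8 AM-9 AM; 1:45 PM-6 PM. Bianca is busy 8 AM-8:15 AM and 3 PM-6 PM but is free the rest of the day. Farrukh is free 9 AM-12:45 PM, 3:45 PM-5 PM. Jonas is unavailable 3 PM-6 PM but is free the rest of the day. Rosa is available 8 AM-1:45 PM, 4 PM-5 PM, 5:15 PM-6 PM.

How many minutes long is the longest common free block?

Oona free: 09:00-13:45 (invert busy blocks within the working day).
Bianca free: 08:15-15:00 (invert busy blocks within the working day).
Farrukh free: 09:00-12:45, 15:45-17:00.
Jonas free: 08:00-15:00 (invert busy blocks within the working day).
Rosa free: 08:00-13:45, 16:00-17:00, 17:15-18:00.
Oona ∩ Bianca: 09:00-13:45.
Oona ∩ Bianca ∩ Farrukh: 09:00-12:45.
Oona ∩ Bianca ∩ Farrukh ∩ Jonas: 09:00-12:45.
Oona ∩ Bianca ∩ Farrukh ∩ Jonas ∩ Rosa: 09:00-12:45.
The longest is 09:00-12:45 at 225 minutes.

225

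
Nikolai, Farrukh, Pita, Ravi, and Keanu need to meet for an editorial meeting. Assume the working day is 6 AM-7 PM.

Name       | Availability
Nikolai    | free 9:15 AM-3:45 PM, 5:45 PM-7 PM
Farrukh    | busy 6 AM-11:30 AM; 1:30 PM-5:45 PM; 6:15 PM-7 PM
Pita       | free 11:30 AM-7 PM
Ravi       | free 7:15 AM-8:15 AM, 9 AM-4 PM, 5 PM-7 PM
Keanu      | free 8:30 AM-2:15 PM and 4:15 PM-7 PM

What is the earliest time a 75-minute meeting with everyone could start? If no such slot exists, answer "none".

Nikolai free: 09:15-15:45, 17:45-19:00.
Farrukh free: 11:30-13:30, 17:45-18:15 (invert busy blocks within the working day).
Pita free: 11:30-19:00.
Ravi free: 07:15-08:15, 09:00-16:00, 17:00-19:00.
Keanu free: 08:30-14:15, 16:15-19:00.
Nikolai ∩ Farrukh: 11:30-13:30, 17:45-18:15.
Nikolai ∩ Farrukh ∩ Pita: 11:30-13:30, 17:45-18:15.
Nikolai ∩ Farrukh ∩ Pita ∩ Ravi: 11:30-13:30, 17:45-18:15.
Nikolai ∩ Farrukh ∩ Pita ∩ Ravi ∩ Keanu: 11:30-13:30, 17:45-18:15.
The first common window of at least 75 minutes is 11:30-13:30, so the earliest start is 11:30.

11:30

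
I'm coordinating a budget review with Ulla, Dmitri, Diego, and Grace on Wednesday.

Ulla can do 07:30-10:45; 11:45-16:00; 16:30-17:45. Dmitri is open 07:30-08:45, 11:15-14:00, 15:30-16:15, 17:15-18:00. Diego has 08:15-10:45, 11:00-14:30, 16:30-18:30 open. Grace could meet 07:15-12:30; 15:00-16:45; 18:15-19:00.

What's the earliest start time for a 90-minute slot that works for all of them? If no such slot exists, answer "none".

Ulla ∩ Dmitri: 07:30-08:45, 11:45-14:00, 15:30-16:00, 17:15-17:45.
Ulla ∩ Dmitri ∩ Diego: 08:15-08:45, 11:45-14:00, 17:15-17:45.
Ulla ∩ Dmitri ∩ Diego ∩ Grace: 08:15-08:45, 11:45-12:30.
So the common availability across everyone is 08:15-08:45, 11:45-12:30.
No common window is at least 90 minutes long.

none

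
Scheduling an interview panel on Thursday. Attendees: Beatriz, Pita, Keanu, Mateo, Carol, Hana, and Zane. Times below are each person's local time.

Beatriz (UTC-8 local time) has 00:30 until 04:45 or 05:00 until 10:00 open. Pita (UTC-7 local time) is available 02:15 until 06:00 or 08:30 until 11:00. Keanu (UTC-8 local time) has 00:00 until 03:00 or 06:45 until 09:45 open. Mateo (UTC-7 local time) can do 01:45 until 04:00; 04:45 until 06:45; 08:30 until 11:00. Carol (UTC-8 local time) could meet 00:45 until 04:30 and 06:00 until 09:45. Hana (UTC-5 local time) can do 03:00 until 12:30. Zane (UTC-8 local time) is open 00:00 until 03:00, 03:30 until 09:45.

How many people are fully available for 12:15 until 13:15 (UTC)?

Beatriz in UTC: 08:30-12:45, 13:00-18:00 (add 8h to convert from UTC-8).
Pita in UTC: 09:15-13:00, 15:30-18:00 (add 7h to convert from UTC-7).
Keanu in UTC: 08:00-11:00, 14:45-17:45 (add 8h to convert from UTC-8).
Mateo in UTC: 08:45-11:00, 11:45-13:45, 15:30-18:00 (add 7h to convert from UTC-7).
Carol in UTC: 08:45-12:30, 14:00-17:45 (add 8h to convert from UTC-8).
Hana in UTC: 08:00-17:30 (add 5h to convert from UTC-5).
Zane in UTC: 08:00-11:00, 11:30-17:45 (add 8h to convert from UTC-8).
Mateo, Hana, and Zane can make the full 12:15-13:15 slot — that's 3.

3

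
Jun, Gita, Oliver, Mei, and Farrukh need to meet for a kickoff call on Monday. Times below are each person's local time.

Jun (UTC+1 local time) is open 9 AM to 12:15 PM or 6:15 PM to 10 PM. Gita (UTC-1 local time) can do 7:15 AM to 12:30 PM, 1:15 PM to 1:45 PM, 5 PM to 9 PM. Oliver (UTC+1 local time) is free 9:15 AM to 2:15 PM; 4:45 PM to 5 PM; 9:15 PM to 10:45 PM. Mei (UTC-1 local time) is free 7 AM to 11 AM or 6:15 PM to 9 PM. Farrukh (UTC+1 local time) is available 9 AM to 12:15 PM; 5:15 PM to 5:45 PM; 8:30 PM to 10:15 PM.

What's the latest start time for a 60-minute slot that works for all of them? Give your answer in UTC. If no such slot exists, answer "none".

10:15

Jun in UTC: 08:00-11:15, 17:15-21:00 (subtract 1h to convert from UTC+1).
Gita in UTC: 08:15-13:30, 14:15-14:45, 18:00-22:00 (add 1h to convert from UTC-1).
Oliver in UTC: 08:15-13:15, 15:45-16:00, 20:15-21:45 (subtract 1h to convert from UTC+1).
Mei in UTC: 08:00-12:00, 19:15-22:00 (add 1h to convert from UTC-1).
Farrukh in UTC: 08:00-11:15, 16:15-16:45, 19:30-21:15 (subtract 1h to convert from UTC+1).
Jun ∩ Gita: 08:15-11:15, 18:00-21:00.
Jun ∩ Gita ∩ Oliver: 08:15-11:15, 20:15-21:00.
Jun ∩ Gita ∩ Oliver ∩ Mei: 08:15-11:15, 20:15-21:00.
Jun ∩ Gita ∩ Oliver ∩ Mei ∩ Farrukh: 08:15-11:15, 20:15-21:00.
Those are the intersection windows.
The last common window of at least 60 minutes is 08:15-11:15; a 60-minute meeting can start as late as 10:15 and still end by 11:15.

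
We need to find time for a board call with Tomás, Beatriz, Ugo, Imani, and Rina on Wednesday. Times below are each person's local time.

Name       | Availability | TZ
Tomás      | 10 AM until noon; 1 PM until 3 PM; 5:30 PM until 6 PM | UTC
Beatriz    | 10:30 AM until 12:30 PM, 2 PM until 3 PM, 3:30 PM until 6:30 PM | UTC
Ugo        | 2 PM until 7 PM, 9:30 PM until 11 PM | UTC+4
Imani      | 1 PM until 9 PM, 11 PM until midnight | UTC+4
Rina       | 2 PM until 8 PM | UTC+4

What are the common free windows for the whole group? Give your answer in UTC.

10:30-12:00, 14:00-15:00

Tomás in UTC: 10:00-12:00, 13:00-15:00, 17:30-18:00.
Beatriz in UTC: 10:30-12:30, 14:00-15:00, 15:30-18:30.
Ugo in UTC: 10:00-15:00, 17:30-19:00 (subtract 4h to convert from UTC+4).
Imani in UTC: 09:00-17:00, 19:00-20:00 (subtract 4h to convert from UTC+4).
Rina in UTC: 10:00-16:00 (subtract 4h to convert from UTC+4).
Tomás ∩ Beatriz: 10:30-12:00, 14:00-15:00, 17:30-18:00.
Tomás ∩ Beatriz ∩ Ugo: 10:30-12:00, 14:00-15:00, 17:30-18:00.
Tomás ∩ Beatriz ∩ Ugo ∩ Imani: 10:30-12:00, 14:00-15:00.
Tomás ∩ Beatriz ∩ Ugo ∩ Imani ∩ Rina: 10:30-12:00, 14:00-15:00.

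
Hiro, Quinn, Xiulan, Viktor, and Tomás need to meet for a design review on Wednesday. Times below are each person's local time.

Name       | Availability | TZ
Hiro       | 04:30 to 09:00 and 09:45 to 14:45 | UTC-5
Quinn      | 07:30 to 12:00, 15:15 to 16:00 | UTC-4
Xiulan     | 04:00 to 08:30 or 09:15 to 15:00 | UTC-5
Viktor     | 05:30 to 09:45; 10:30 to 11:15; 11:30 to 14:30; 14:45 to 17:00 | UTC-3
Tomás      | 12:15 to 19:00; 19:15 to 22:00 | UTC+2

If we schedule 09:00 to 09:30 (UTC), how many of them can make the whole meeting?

2

Hiro in UTC: 09:30-14:00, 14:45-19:45 (add 5h to convert from UTC-5).
Quinn in UTC: 11:30-16:00, 19:15-20:00 (add 4h to convert from UTC-4).
Xiulan in UTC: 09:00-13:30, 14:15-20:00 (add 5h to convert from UTC-5).
Viktor in UTC: 08:30-12:45, 13:30-14:15, 14:30-17:30, 17:45-20:00 (add 3h to convert from UTC-3).
Tomás in UTC: 10:15-17:00, 17:15-20:00 (subtract 2h to convert from UTC+2).
Xiulan and Viktor can make the full 09:00-09:30 slot — that's 2.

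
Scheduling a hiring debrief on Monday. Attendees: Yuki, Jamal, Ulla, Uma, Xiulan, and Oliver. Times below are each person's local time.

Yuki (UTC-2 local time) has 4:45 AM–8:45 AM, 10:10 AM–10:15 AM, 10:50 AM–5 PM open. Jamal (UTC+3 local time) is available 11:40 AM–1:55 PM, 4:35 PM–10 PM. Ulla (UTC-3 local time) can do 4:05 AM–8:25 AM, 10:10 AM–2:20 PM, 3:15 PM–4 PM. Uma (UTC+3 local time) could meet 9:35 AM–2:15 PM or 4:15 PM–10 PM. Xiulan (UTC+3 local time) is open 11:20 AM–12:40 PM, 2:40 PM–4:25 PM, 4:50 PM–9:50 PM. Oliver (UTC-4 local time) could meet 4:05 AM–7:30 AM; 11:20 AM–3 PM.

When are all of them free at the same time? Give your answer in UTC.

08:40-09:40, 15:20-17:20, 18:15-18:50

Yuki in UTC: 06:45-10:45, 12:10-12:15, 12:50-19:00 (add 2h to convert from UTC-2).
Jamal in UTC: 08:40-10:55, 13:35-19:00 (subtract 3h to convert from UTC+3).
Ulla in UTC: 07:05-11:25, 13:10-17:20, 18:15-19:00 (add 3h to convert from UTC-3).
Uma in UTC: 06:35-11:15, 13:15-19:00 (subtract 3h to convert from UTC+3).
Xiulan in UTC: 08:20-09:40, 11:40-13:25, 13:50-18:50 (subtract 3h to convert from UTC+3).
Oliver in UTC: 08:05-11:30, 15:20-19:00 (add 4h to convert from UTC-4).
Yuki ∩ Jamal: 08:40-10:45, 13:35-19:00.
Yuki ∩ Jamal ∩ Ulla: 08:40-10:45, 13:35-17:20, 18:15-19:00.
Yuki ∩ Jamal ∩ Ulla ∩ Uma: 08:40-10:45, 13:35-17:20, 18:15-19:00.
Yuki ∩ Jamal ∩ Ulla ∩ Uma ∩ Xiulan: 08:40-09:40, 13:50-17:20, 18:15-18:50.
Yuki ∩ Jamal ∩ Ulla ∩ Uma ∩ Xiulan ∩ Oliver: 08:40-09:40, 15:20-17:20, 18:15-18:50.
Those are the intersection windows.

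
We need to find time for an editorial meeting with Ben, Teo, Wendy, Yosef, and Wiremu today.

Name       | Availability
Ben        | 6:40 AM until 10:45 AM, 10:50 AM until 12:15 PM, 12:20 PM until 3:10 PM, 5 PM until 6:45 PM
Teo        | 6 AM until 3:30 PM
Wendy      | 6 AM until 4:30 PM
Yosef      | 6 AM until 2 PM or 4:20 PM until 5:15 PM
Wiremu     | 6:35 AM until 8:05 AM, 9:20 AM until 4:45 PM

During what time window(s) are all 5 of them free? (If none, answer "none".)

06:40-08:05, 09:20-10:45, 10:50-12:15, 12:20-14:00

Ben ∩ Teo: 06:40-10:45, 10:50-12:15, 12:20-15:10.
Ben ∩ Teo ∩ Wendy: 06:40-10:45, 10:50-12:15, 12:20-15:10.
Ben ∩ Teo ∩ Wendy ∩ Yosef: 06:40-10:45, 10:50-12:15, 12:20-14:00.
Ben ∩ Teo ∩ Wendy ∩ Yosef ∩ Wiremu: 06:40-08:05, 09:20-10:45, 10:50-12:15, 12:20-14:00.
Those are the intersection windows.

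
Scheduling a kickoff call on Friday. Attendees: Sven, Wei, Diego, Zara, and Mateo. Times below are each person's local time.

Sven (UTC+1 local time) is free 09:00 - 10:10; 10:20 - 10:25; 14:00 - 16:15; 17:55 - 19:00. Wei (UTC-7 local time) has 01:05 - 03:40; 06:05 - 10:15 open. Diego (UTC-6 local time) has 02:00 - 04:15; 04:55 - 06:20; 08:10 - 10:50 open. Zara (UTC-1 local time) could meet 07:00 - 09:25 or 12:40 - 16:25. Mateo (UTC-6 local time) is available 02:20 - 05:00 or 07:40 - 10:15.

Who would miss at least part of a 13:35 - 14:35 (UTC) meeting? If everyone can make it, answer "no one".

Sven in UTC: 08:00-09:10, 09:20-09:25, 13:00-15:15, 16:55-18:00 (subtract 1h to convert from UTC+1).
Wei in UTC: 08:05-10:40, 13:05-17:15 (add 7h to convert from UTC-7).
Diego in UTC: 08:00-10:15, 10:55-12:20, 14:10-16:50 (add 6h to convert from UTC-6).
Zara in UTC: 08:00-10:25, 13:40-17:25 (add 1h to convert from UTC-1).
Mateo in UTC: 08:20-11:00, 13:40-16:15 (add 6h to convert from UTC-6).
Sven: free for 13:35-14:35. Wei: free for 13:35-14:35. Diego: not fully free for 13:35-14:35. Zara: not fully free for 13:35-14:35. Mateo: not fully free for 13:35-14:35.

Diego, Mateo, Zara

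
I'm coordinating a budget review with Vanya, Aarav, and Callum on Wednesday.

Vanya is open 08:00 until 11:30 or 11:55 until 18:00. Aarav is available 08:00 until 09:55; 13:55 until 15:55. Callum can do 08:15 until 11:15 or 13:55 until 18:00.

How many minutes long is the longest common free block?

120

Vanya ∩ Aarav: 08:00-09:55, 13:55-15:55.
Vanya ∩ Aarav ∩ Callum: 08:15-09:55, 13:55-15:55.
So the common availability across everyone is 08:15-09:55, 13:55-15:55.
The longest is 13:55-15:55 at 120 minutes.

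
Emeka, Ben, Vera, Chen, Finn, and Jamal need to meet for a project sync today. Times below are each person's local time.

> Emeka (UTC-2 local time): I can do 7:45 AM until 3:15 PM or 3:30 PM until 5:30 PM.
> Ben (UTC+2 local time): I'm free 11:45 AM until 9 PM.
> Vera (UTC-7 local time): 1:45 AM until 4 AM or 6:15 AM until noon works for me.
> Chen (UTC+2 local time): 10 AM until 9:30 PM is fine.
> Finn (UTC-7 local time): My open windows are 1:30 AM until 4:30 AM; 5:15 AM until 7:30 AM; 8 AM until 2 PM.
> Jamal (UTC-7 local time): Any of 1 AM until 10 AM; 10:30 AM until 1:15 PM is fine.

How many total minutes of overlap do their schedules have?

360

Emeka in UTC: 09:45-17:15, 17:30-19:30 (add 2h to convert from UTC-2).
Ben in UTC: 09:45-19:00 (subtract 2h to convert from UTC+2).
Vera in UTC: 08:45-11:00, 13:15-19:00 (add 7h to convert from UTC-7).
Chen in UTC: 08:00-19:30 (subtract 2h to convert from UTC+2).
Finn in UTC: 08:30-11:30, 12:15-14:30, 15:00-21:00 (add 7h to convert from UTC-7).
Jamal in UTC: 08:00-17:00, 17:30-20:15 (add 7h to convert from UTC-7).
Emeka ∩ Ben: 09:45-17:15, 17:30-19:00.
Emeka ∩ Ben ∩ Vera: 09:45-11:00, 13:15-17:15, 17:30-19:00.
Emeka ∩ Ben ∩ Vera ∩ Chen: 09:45-11:00, 13:15-17:15, 17:30-19:00.
Emeka ∩ Ben ∩ Vera ∩ Chen ∩ Finn: 09:45-11:00, 13:15-14:30, 15:00-17:15, 17:30-19:00.
Emeka ∩ Ben ∩ Vera ∩ Chen ∩ Finn ∩ Jamal: 09:45-11:00, 13:15-14:30, 15:00-17:00, 17:30-19:00.
Those are the intersection windows.
Summing the common windows: 75 + 75 + 120 + 90 = 360 minutes.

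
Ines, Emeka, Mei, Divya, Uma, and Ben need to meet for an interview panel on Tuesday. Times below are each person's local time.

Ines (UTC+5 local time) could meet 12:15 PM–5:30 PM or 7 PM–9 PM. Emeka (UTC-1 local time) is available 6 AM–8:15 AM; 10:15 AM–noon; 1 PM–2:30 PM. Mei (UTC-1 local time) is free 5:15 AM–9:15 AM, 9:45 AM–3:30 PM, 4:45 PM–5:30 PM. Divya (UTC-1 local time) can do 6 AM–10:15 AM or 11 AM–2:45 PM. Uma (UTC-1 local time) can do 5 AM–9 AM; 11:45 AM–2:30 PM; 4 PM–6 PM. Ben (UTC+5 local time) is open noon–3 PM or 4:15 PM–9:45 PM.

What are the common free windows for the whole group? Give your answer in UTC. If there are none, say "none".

07:15-09:15, 14:00-15:30

Ines in UTC: 07:15-12:30, 14:00-16:00 (subtract 5h to convert from UTC+5).
Emeka in UTC: 07:00-09:15, 11:15-13:00, 14:00-15:30 (add 1h to convert from UTC-1).
Mei in UTC: 06:15-10:15, 10:45-16:30, 17:45-18:30 (add 1h to convert from UTC-1).
Divya in UTC: 07:00-11:15, 12:00-15:45 (add 1h to convert from UTC-1).
Uma in UTC: 06:00-10:00, 12:45-15:30, 17:00-19:00 (add 1h to convert from UTC-1).
Ben in UTC: 07:00-10:00, 11:15-16:45 (subtract 5h to convert from UTC+5).
Ines ∩ Emeka: 07:15-09:15, 11:15-12:30, 14:00-15:30.
Ines ∩ Emeka ∩ Mei: 07:15-09:15, 11:15-12:30, 14:00-15:30.
Ines ∩ Emeka ∩ Mei ∩ Divya: 07:15-09:15, 12:00-12:30, 14:00-15:30.
Ines ∩ Emeka ∩ Mei ∩ Divya ∩ Uma: 07:15-09:15, 14:00-15:30.
Ines ∩ Emeka ∩ Mei ∩ Divya ∩ Uma ∩ Ben: 07:15-09:15, 14:00-15:30.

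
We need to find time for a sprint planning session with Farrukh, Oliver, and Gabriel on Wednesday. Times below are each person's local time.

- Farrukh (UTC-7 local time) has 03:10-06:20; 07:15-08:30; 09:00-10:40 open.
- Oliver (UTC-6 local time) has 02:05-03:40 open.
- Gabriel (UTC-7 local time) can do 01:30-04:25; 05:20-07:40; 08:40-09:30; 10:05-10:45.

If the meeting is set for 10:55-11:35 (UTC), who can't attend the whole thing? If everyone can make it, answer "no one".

Gabriel, Oliver

Farrukh in UTC: 10:10-13:20, 14:15-15:30, 16:00-17:40 (add 7h to convert from UTC-7).
Oliver in UTC: 08:05-09:40 (add 6h to convert from UTC-6).
Gabriel in UTC: 08:30-11:25, 12:20-14:40, 15:40-16:30, 17:05-17:45 (add 7h to convert from UTC-7).
Farrukh: free for 10:55-11:35. Oliver: not fully free for 10:55-11:35. Gabriel: not fully free for 10:55-11:35.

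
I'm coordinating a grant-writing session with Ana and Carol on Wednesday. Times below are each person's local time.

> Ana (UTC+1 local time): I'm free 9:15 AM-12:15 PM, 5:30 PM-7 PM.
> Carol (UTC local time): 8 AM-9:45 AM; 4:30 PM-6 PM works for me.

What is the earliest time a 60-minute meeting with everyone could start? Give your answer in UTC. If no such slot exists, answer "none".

Ana in UTC: 08:15-11:15, 16:30-18:00 (subtract 1h to convert from UTC+1).
Carol in UTC: 08:00-09:45, 16:30-18:00.
Ana ∩ Carol: 08:15-09:45, 16:30-18:00.
The first common window of at least 60 minutes is 08:15-09:45, so the earliest start is 08:15.

08:15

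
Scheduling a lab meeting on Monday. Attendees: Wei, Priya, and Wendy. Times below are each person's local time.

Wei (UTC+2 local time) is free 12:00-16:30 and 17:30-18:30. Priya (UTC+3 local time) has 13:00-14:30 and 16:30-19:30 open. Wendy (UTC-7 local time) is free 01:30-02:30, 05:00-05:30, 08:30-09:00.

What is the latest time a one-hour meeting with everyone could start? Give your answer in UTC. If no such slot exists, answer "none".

Wei in UTC: 10:00-14:30, 15:30-16:30 (subtract 2h to convert from UTC+2).
Priya in UTC: 10:00-11:30, 13:30-16:30 (subtract 3h to convert from UTC+3).
Wendy in UTC: 08:30-09:30, 12:00-12:30, 15:30-16:00 (add 7h to convert from UTC-7).
Wei ∩ Priya: 10:00-11:30, 13:30-14:30, 15:30-16:30.
Wei ∩ Priya ∩ Wendy: 15:30-16:00.
No common window is at least 60 minutes long.

none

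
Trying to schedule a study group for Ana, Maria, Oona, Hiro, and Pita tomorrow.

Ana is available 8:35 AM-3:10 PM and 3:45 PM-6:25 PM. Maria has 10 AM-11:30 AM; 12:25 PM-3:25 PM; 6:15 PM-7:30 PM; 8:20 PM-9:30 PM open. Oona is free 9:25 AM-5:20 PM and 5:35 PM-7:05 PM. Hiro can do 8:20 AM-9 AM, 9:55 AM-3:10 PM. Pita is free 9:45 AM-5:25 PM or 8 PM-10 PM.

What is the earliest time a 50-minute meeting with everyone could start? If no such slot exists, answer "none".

10:00

Ana ∩ Maria: 10:00-11:30, 12:25-15:10, 18:15-18:25.
Ana ∩ Maria ∩ Oona: 10:00-11:30, 12:25-15:10, 18:15-18:25.
Ana ∩ Maria ∩ Oona ∩ Hiro: 10:00-11:30, 12:25-15:10.
Ana ∩ Maria ∩ Oona ∩ Hiro ∩ Pita: 10:00-11:30, 12:25-15:10.
Those are the intersection windows.
The first common window of at least 50 minutes is 10:00-11:30, so the earliest start is 10:00.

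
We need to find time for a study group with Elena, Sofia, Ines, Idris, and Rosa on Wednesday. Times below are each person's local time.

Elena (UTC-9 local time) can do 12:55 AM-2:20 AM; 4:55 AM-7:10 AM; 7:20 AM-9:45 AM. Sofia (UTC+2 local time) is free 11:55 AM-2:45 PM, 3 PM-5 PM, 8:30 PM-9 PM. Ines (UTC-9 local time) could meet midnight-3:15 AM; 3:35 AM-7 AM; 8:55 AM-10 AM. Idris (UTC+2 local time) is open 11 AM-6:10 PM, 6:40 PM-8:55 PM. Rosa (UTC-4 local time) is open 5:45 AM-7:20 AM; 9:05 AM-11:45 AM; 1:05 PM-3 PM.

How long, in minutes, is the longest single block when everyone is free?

Elena in UTC: 09:55-11:20, 13:55-16:10, 16:20-18:45 (add 9h to convert from UTC-9).
Sofia in UTC: 09:55-12:45, 13:00-15:00, 18:30-19:00 (subtract 2h to convert from UTC+2).
Ines in UTC: 09:00-12:15, 12:35-16:00, 17:55-19:00 (add 9h to convert from UTC-9).
Idris in UTC: 09:00-16:10, 16:40-18:55 (subtract 2h to convert from UTC+2).
Rosa in UTC: 09:45-11:20, 13:05-15:45, 17:05-19:00 (add 4h to convert from UTC-4).
Elena ∩ Sofia: 09:55-11:20, 13:55-15:00, 18:30-18:45.
Elena ∩ Sofia ∩ Ines: 09:55-11:20, 13:55-15:00, 18:30-18:45.
Elena ∩ Sofia ∩ Ines ∩ Idris: 09:55-11:20, 13:55-15:00, 18:30-18:45.
Elena ∩ Sofia ∩ Ines ∩ Idris ∩ Rosa: 09:55-11:20, 13:55-15:00, 18:30-18:45.
The longest is 09:55-11:20 at 85 minutes.

85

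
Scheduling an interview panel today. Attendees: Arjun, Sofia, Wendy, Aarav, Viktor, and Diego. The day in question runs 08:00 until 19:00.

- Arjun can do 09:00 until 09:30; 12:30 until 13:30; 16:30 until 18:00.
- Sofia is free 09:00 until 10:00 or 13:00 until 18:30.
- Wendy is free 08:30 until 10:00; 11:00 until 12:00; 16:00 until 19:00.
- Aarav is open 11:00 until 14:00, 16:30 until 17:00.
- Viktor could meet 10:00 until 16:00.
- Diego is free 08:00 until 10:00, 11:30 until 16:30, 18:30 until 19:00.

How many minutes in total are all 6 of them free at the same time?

Arjun ∩ Sofia: 09:00-09:30, 13:00-13:30, 16:30-18:00.
Arjun ∩ Sofia ∩ Wendy: 09:00-09:30, 16:30-18:00.
Arjun ∩ Sofia ∩ Wendy ∩ Aarav: 16:30-17:00.
Arjun ∩ Sofia ∩ Wendy ∩ Aarav ∩ Viktor: ∅.
Arjun ∩ Sofia ∩ Wendy ∩ Aarav ∩ Viktor ∩ Diego: ∅.
There is no time when everyone is free.
There is no common window, so the total is 0 minutes.

0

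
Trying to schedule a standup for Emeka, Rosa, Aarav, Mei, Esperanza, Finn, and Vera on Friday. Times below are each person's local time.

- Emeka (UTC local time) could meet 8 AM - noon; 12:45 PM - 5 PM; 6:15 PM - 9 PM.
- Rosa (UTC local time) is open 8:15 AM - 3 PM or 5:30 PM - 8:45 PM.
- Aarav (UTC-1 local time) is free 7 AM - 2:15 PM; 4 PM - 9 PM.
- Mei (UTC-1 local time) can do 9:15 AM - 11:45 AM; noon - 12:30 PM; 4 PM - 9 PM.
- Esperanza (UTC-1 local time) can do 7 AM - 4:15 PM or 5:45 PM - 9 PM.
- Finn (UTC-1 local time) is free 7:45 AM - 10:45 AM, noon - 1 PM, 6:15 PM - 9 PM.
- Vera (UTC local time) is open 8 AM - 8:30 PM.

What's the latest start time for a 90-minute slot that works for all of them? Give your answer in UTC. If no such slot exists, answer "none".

Emeka in UTC: 08:00-12:00, 12:45-17:00, 18:15-21:00.
Rosa in UTC: 08:15-15:00, 17:30-20:45.
Aarav in UTC: 08:00-15:15, 17:00-22:00 (add 1h to convert from UTC-1).
Mei in UTC: 10:15-12:45, 13:00-13:30, 17:00-22:00 (add 1h to convert from UTC-1).
Esperanza in UTC: 08:00-17:15, 18:45-22:00 (add 1h to convert from UTC-1).
Finn in UTC: 08:45-11:45, 13:00-14:00, 19:15-22:00 (add 1h to convert from UTC-1).
Vera in UTC: 08:00-20:30.
Emeka ∩ Rosa: 08:15-12:00, 12:45-15:00, 18:15-20:45.
Emeka ∩ Rosa ∩ Aarav: 08:15-12:00, 12:45-15:00, 18:15-20:45.
Emeka ∩ Rosa ∩ Aarav ∩ Mei: 10:15-12:00, 13:00-13:30, 18:15-20:45.
Emeka ∩ Rosa ∩ Aarav ∩ Mei ∩ Esperanza: 10:15-12:00, 13:00-13:30, 18:45-20:45.
Emeka ∩ Rosa ∩ Aarav ∩ Mei ∩ Esperanza ∩ Finn: 10:15-11:45, 13:00-13:30, 19:15-20:45.
Emeka ∩ Rosa ∩ Aarav ∩ Mei ∩ Esperanza ∩ Finn ∩ Vera: 10:15-11:45, 13:00-13:30, 19:15-20:30.
So the common availability across everyone is 10:15-11:45, 13:00-13:30, 19:15-20:30.
The last common window of at least 90 minutes is 10:15-11:45; a 90-minute meeting can start as late as 10:15 and still end by 11:45.

10:15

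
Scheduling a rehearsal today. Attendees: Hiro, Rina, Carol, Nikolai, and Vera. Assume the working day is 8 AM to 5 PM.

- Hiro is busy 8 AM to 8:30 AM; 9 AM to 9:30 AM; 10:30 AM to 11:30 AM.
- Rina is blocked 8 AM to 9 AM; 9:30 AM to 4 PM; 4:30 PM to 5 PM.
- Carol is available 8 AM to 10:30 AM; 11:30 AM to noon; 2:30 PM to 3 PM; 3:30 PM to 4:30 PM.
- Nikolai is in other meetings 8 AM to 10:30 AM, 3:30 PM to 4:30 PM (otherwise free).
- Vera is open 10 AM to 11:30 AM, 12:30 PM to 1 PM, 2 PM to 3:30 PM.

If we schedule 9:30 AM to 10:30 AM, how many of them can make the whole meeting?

2

Hiro free: 08:30-09:00, 09:30-10:30, 11:30-17:00 (invert busy blocks within the working day).
Rina free: 09:00-09:30, 16:00-16:30 (invert busy blocks within the working day).
Carol free: 08:00-10:30, 11:30-12:00, 14:30-15:00, 15:30-16:30.
Nikolai free: 10:30-15:30, 16:30-17:00 (invert busy blocks within the working day).
Vera free: 10:00-11:30, 12:30-13:00, 14:00-15:30.
Hiro and Carol can make the full 09:30-10:30 slot — that's 2.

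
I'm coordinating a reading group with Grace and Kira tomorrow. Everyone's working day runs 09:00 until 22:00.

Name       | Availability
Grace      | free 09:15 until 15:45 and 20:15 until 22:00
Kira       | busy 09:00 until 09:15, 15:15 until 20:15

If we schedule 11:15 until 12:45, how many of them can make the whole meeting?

Grace free: 09:15-15:45, 20:15-22:00.
Kira free: 09:15-15:15, 20:15-22:00 (invert busy blocks within the working day).
Grace and Kira can make the full 11:15-12:45 slot — that's 2.

2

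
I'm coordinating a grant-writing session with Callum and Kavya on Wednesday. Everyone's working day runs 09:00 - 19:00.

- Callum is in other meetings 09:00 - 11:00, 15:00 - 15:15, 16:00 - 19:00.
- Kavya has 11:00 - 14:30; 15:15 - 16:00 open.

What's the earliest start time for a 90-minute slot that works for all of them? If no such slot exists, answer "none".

Callum free: 11:00-15:00, 15:15-16:00 (invert busy blocks within the working day).
Kavya free: 11:00-14:30, 15:15-16:00.
Callum ∩ Kavya: 11:00-14:30, 15:15-16:00.
The first common window of at least 90 minutes is 11:00-14:30, so the earliest start is 11:00.

11:00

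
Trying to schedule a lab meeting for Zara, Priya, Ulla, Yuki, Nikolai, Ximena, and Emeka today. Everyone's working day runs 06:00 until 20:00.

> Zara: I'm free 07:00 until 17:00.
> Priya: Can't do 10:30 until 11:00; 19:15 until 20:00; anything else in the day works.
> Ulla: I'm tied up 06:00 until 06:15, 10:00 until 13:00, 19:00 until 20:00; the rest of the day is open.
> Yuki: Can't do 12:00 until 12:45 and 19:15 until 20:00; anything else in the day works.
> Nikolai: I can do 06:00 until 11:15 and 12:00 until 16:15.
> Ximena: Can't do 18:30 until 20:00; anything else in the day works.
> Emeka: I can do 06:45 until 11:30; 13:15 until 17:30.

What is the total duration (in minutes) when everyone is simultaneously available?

360

Zara free: 07:00-17:00.
Priya free: 06:00-10:30, 11:00-19:15 (invert busy blocks within the working day).
Ulla free: 06:15-10:00, 13:00-19:00 (invert busy blocks within the working day).
Yuki free: 06:00-12:00, 12:45-19:15 (invert busy blocks within the working day).
Nikolai free: 06:00-11:15, 12:00-16:15.
Ximena free: 06:00-18:30 (invert busy blocks within the working day).
Emeka free: 06:45-11:30, 13:15-17:30.
Zara ∩ Priya: 07:00-10:30, 11:00-17:00.
Zara ∩ Priya ∩ Ulla: 07:00-10:00, 13:00-17:00.
Zara ∩ Priya ∩ Ulla ∩ Yuki: 07:00-10:00, 13:00-17:00.
Zara ∩ Priya ∩ Ulla ∩ Yuki ∩ Nikolai: 07:00-10:00, 13:00-16:15.
Zara ∩ Priya ∩ Ulla ∩ Yuki ∩ Nikolai ∩ Ximena: 07:00-10:00, 13:00-16:15.
Zara ∩ Priya ∩ Ulla ∩ Yuki ∩ Nikolai ∩ Ximena ∩ Emeka: 07:00-10:00, 13:15-16:15.
Summing the common windows: 180 + 180 = 360 minutes.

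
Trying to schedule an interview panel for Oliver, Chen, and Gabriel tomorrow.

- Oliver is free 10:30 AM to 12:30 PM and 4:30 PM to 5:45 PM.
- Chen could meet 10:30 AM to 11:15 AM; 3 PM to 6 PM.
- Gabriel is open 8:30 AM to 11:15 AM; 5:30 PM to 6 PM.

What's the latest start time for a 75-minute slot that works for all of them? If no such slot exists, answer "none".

Oliver ∩ Chen: 10:30-11:15, 16:30-17:45.
Oliver ∩ Chen ∩ Gabriel: 10:30-11:15, 17:30-17:45.
No common window is at least 75 minutes long.

none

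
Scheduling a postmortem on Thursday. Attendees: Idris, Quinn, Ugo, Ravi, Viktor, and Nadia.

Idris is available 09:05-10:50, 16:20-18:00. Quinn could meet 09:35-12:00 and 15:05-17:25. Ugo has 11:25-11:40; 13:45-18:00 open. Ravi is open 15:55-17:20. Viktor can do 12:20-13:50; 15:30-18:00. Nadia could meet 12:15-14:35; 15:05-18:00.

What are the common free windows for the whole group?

Idris ∩ Quinn: 09:35-10:50, 16:20-17:25.
Idris ∩ Quinn ∩ Ugo: 16:20-17:25.
Idris ∩ Quinn ∩ Ugo ∩ Ravi: 16:20-17:20.
Idris ∩ Quinn ∩ Ugo ∩ Ravi ∩ Viktor: 16:20-17:20.
Idris ∩ Quinn ∩ Ugo ∩ Ravi ∩ Viktor ∩ Nadia: 16:20-17:20.
So the common availability across everyone is 16:20-17:20.

16:20-17:20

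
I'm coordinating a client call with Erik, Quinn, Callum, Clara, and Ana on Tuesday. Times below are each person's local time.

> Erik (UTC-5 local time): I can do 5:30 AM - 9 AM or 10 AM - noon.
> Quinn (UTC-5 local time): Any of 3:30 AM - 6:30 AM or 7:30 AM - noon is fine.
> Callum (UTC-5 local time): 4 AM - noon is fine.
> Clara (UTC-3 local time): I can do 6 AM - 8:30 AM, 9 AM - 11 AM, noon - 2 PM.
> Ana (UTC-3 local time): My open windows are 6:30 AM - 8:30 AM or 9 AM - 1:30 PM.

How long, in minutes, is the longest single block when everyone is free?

Erik in UTC: 10:30-14:00, 15:00-17:00 (add 5h to convert from UTC-5).
Quinn in UTC: 08:30-11:30, 12:30-17:00 (add 5h to convert from UTC-5).
Callum in UTC: 09:00-17:00 (add 5h to convert from UTC-5).
Clara in UTC: 09:00-11:30, 12:00-14:00, 15:00-17:00 (add 3h to convert from UTC-3).
Ana in UTC: 09:30-11:30, 12:00-16:30 (add 3h to convert from UTC-3).
Erik ∩ Quinn: 10:30-11:30, 12:30-14:00, 15:00-17:00.
Erik ∩ Quinn ∩ Callum: 10:30-11:30, 12:30-14:00, 15:00-17:00.
Erik ∩ Quinn ∩ Callum ∩ Clara: 10:30-11:30, 12:30-14:00, 15:00-17:00.
Erik ∩ Quinn ∩ Callum ∩ Clara ∩ Ana: 10:30-11:30, 12:30-14:00, 15:00-16:30.
Those are the intersection windows.
The longest is 12:30-14:00 at 90 minutes.

90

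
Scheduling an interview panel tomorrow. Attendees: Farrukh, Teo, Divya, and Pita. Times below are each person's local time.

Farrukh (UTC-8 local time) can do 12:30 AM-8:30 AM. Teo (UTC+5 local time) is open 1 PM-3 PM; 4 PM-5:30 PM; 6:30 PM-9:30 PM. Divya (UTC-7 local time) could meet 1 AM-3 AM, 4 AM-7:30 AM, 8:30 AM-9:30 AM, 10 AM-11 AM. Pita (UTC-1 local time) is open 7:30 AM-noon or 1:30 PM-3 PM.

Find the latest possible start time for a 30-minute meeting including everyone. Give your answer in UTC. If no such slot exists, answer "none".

15:30

Farrukh in UTC: 08:30-16:30 (add 8h to convert from UTC-8).
Teo in UTC: 08:00-10:00, 11:00-12:30, 13:30-16:30 (subtract 5h to convert from UTC+5).
Divya in UTC: 08:00-10:00, 11:00-14:30, 15:30-16:30, 17:00-18:00 (add 7h to convert from UTC-7).
Pita in UTC: 08:30-13:00, 14:30-16:00 (add 1h to convert from UTC-1).
Farrukh ∩ Teo: 08:30-10:00, 11:00-12:30, 13:30-16:30.
Farrukh ∩ Teo ∩ Divya: 08:30-10:00, 11:00-12:30, 13:30-14:30, 15:30-16:30.
Farrukh ∩ Teo ∩ Divya ∩ Pita: 08:30-10:00, 11:00-12:30, 15:30-16:00.
The last common window of at least 30 minutes is 15:30-16:00; a 30-minute meeting can start as late as 15:30 and still end by 16:00.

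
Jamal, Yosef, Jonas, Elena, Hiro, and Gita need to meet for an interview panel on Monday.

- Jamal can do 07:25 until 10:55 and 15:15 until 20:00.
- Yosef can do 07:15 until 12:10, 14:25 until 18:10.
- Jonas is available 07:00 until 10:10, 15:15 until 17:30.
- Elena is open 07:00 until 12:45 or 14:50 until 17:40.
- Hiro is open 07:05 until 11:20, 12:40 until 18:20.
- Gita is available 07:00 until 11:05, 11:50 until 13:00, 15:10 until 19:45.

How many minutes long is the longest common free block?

Jamal ∩ Yosef: 07:25-10:55, 15:15-18:10.
Jamal ∩ Yosef ∩ Jonas: 07:25-10:10, 15:15-17:30.
Jamal ∩ Yosef ∩ Jonas ∩ Elena: 07:25-10:10, 15:15-17:30.
Jamal ∩ Yosef ∩ Jonas ∩ Elena ∩ Hiro: 07:25-10:10, 15:15-17:30.
Jamal ∩ Yosef ∩ Jonas ∩ Elena ∩ Hiro ∩ Gita: 07:25-10:10, 15:15-17:30.
The longest is 07:25-10:10 at 165 minutes.

165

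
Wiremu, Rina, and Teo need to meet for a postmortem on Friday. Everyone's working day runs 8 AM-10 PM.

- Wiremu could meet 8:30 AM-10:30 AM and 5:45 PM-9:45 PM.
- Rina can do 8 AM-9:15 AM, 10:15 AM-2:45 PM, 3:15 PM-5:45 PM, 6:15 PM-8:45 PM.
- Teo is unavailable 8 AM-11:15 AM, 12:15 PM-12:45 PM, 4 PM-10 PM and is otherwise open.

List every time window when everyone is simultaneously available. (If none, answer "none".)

none

Wiremu free: 08:30-10:30, 17:45-21:45.
Rina free: 08:00-09:15, 10:15-14:45, 15:15-17:45, 18:15-20:45.
Teo free: 11:15-12:15, 12:45-16:00 (invert busy blocks within the working day).
Wiremu ∩ Rina: 08:30-09:15, 10:15-10:30, 18:15-20:45.
Wiremu ∩ Rina ∩ Teo: ∅.
There is no time when everyone is free.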